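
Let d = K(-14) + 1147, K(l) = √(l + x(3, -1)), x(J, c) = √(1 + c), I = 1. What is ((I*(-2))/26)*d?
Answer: -1147/13 - I*√14/13 ≈ -88.231 - 0.28782*I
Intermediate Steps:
K(l) = √l (K(l) = √(l + √(1 - 1)) = √(l + √0) = √(l + 0) = √l)
d = 1147 + I*√14 (d = √(-14) + 1147 = I*√14 + 1147 = 1147 + I*√14 ≈ 1147.0 + 3.7417*I)
((I*(-2))/26)*d = ((1*(-2))/26)*(1147 + I*√14) = (-2*1/26)*(1147 + I*√14) = -(1147 + I*√14)/13 = -1147/13 - I*√14/13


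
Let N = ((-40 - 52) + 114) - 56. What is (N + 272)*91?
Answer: 21658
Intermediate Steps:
N = -34 (N = (-92 + 114) - 56 = 22 - 56 = -34)
(N + 272)*91 = (-34 + 272)*91 = 238*91 = 21658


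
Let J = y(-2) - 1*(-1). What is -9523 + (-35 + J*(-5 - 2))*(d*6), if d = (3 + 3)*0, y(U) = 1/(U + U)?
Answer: -9523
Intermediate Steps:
y(U) = 1/(2*U)
d = 0 (d = 6*0 = 0)
J = ¾ (J = (½)/(-2) - 1*(-1) = (½)*(-½) + 1 = -¼ + 1 = ¾ ≈ 0.75000)
-9523 + (-35 + J*(-5 - 2))*(d*6) = -9523 + (-35 + 3*(-5 - 2)/4)*(0*6) = -9523 + (-35 + (¾)*(-7))*0 = -9523 + (-35 - 21/4)*0 = -9523 - 161/4*0 = -9523 + 0 = -9523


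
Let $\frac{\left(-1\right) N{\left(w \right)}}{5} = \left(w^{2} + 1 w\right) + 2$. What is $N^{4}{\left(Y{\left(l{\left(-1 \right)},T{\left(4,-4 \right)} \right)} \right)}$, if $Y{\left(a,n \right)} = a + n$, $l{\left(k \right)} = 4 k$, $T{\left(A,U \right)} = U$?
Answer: $7072810000$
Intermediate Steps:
$N{\left(w \right)} = -10 - 5 w - 5 w^{2}$ ($N{\left(w \right)} = - 5 \left(\left(w^{2} + 1 w\right) + 2\right) = - 5 \left(\left(w^{2} + w\right) + 2\right) = - 5 \left(\left(w + w^{2}\right) + 2\right) = - 5 \left(2 + w + w^{2}\right) = -10 - 5 w - 5 w^{2}$)
$N^{4}{\left(Y{\left(l{\left(-1 \right)},T{\left(4,-4 \right)} \right)} \right)} = \left(-10 - 5 \left(4 \left(-1\right) - 4\right) - 5 \left(4 \left(-1\right) - 4\right)^{2}\right)^{4} = \left(-10 - 5 \left(-4 - 4\right) - 5 \left(-4 - 4\right)^{2}\right)^{4} = \left(-10 - -40 - 5 \left(-8\right)^{2}\right)^{4} = \left(-10 + 40 - 320\right)^{4} = \left(-290\right)^{4} = 7072810000$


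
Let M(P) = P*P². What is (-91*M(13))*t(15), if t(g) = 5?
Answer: -999635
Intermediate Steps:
M(P) = P³
(-91*M(13))*t(15) = -91*13³*5 = -91*2197*5 = -199927*5 = -999635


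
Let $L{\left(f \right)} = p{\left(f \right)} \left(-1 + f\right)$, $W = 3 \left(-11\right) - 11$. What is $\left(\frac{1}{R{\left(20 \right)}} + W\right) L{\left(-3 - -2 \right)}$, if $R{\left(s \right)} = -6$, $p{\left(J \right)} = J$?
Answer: $- \frac{265}{3} \approx -88.333$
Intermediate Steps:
$W = -44$ ($W = -33 - 11 = -44$)
$L{\left(f \right)} = f \left(-1 + f\right)$
$\left(\frac{1}{R{\left(20 \right)}} + W\right) L{\left(-3 - -2 \right)} = \left(\frac{1}{-6} - 44\right) \left(-3 - -2\right) \left(-1 - 1\right) = \left(- \frac{1}{6} - 44\right) \left(-3 + 2\right) \left(-1 + \left(-3 + 2\right)\right) = - \frac{265 \left(- (-1 - 1)\right)}{6} = - \frac{265 \left(\left(-1\right) \left(-2\right)\right)}{6} = \left(- \frac{265}{6}\right) 2 = - \frac{265}{3}$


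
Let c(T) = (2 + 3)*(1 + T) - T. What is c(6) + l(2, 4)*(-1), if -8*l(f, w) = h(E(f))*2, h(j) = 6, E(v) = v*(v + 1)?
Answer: 61/2 ≈ 30.500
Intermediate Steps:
E(v) = v*(1 + v)
l(f, w) = -3/2 (l(f, w) = -3*2/4 = -⅛*12 = -3/2)
c(T) = 5 + 4*T (c(T) = 5*(1 + T) - T = (5 + 5*T) - T = 5 + 4*T)
c(6) + l(2, 4)*(-1) = (5 + 4*6) - 3/2*(-1) = (5 + 24) + 3/2 = 29 + 3/2 = 61/2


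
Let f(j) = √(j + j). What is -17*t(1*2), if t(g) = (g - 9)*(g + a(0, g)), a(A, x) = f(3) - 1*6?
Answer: -476 + 119*√6 ≈ -184.51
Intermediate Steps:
f(j) = √2*√j (f(j) = √(2*j) = √2*√j)
a(A, x) = -6 + √6 (a(A, x) = √2*√3 - 1*6 = √6 - 6 = -6 + √6)
t(g) = (-9 + g)*(-6 + g + √6) (t(g) = (g - 9)*(g + (-6 + √6)) = (-9 + g)*(-6 + g + √6))
-17*t(1*2) = -17*(54 + (1*2)² - 15*2 - 9*√6 + (1*2)*√6) = -17*(54 + 2² - 15*2 - 9*√6 + 2*√6) = -17*(54 + 4 - 30 - 9*√6 + 2*√6) = -17*(28 - 7*√6) = -476 + 119*√6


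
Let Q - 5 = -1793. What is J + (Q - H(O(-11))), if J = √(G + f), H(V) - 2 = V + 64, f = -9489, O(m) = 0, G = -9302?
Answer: -1854 + I*√18791 ≈ -1854.0 + 137.08*I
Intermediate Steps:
H(V) = 66 + V (H(V) = 2 + (V + 64) = 2 + (64 + V) = 66 + V)
Q = -1788 (Q = 5 - 1793 = -1788)
J = I*√18791 (J = √(-9302 - 9489) = √(-18791) = I*√18791 ≈ 137.08*I)
J + (Q - H(O(-11))) = I*√18791 + (-1788 - (66 + 0)) = I*√18791 + (-1788 - 1*66) = I*√18791 + (-1788 - 66) = I*√18791 - 1854 = -1854 + I*√18791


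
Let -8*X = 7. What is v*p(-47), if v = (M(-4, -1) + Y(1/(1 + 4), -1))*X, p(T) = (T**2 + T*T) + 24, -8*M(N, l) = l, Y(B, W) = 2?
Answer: -264299/32 ≈ -8259.3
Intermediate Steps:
X = -7/8 (X = -1/8*7 = -7/8 ≈ -0.87500)
M(N, l) = -l/8
p(T) = 24 + 2*T**2 (p(T) = (T**2 + T**2) + 24 = 2*T**2 + 24 = 24 + 2*T**2)
v = -119/64 (v = (-1/8*(-1) + 2)*(-7/8) = (1/8 + 2)*(-7/8) = (17/8)*(-7/8) = -119/64 ≈ -1.8594)
v*p(-47) = -119*(24 + 2*(-47)**2)/64 = -119*(24 + 2*2209)/64 = -119*(24 + 4418)/64 = -119/64*4442 = -264299/32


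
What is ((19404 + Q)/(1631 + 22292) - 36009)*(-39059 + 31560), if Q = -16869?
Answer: 6459944349228/23923 ≈ 2.7003e+8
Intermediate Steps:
((19404 + Q)/(1631 + 22292) - 36009)*(-39059 + 31560) = ((19404 - 16869)/(1631 + 22292) - 36009)*(-39059 + 31560) = (2535/23923 - 36009)*(-7499) = -861440772/23923*(-7499) = 6459944349228/23923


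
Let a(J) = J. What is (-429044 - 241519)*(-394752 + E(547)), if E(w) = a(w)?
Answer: 264339287415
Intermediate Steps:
E(w) = w
(-429044 - 241519)*(-394752 + E(547)) = (-429044 - 241519)*(-394752 + 547) = -670563*(-394205) = 264339287415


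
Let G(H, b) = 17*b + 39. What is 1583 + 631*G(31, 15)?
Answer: 187097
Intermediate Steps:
G(H, b) = 39 + 17*b
1583 + 631*G(31, 15) = 1583 + 631*(39 + 17*15) = 1583 + 631*(39 + 255) = 1583 + 631*294 = 1583 + 185514 = 187097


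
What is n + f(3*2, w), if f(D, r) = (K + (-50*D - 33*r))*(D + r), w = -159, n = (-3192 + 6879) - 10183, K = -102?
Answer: -747781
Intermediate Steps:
n = -6496 (n = 3687 - 10183 = -6496)
f(D, r) = (D + r)*(-102 - 50*D - 33*r) (f(D, r) = (-102 + (-50*D - 33*r))*(D + r) = (-102 - 50*D - 33*r)*(D + r) = (D + r)*(-102 - 50*D - 33*r))
n + f(3*2, w) = -6496 + (-306*2 - 102*(-159) - 50*(3*2)² - 33*(-159)² - 83*3*2*(-159)) = -6496 + (-102*6 + 16218 - 50*6² - 33*25281 - 83*6*(-159)) = -6496 + (-612 + 16218 - 50*36 - 834273 + 79182) = -6496 + (-612 + 16218 - 1800 - 834273 + 79182) = -6496 - 741285 = -747781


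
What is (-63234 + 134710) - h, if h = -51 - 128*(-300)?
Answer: 33127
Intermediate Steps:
h = 38349 (h = -51 + 38400 = 38349)
(-63234 + 134710) - h = (-63234 + 134710) - 1*38349 = 71476 - 38349 = 33127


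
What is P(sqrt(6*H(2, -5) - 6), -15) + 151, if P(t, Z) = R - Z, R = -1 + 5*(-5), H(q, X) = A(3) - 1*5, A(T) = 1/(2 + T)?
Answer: 140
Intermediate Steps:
H(q, X) = -24/5 (H(q, X) = 1/(2 + 3) - 1*5 = 1/5 - 5 = -24/5)
R = -26 (R = -1 - 25 = -26)
P(t, Z) = -26 - Z
P(sqrt(6*H(2, -5) - 6), -15) + 151 = (-26 - 1*(-15)) + 151 = (-26 + 15) + 151 = -11 + 151 = 140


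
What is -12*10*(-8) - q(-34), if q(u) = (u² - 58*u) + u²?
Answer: -3324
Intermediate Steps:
q(u) = -58*u + 2*u²
-12*10*(-8) - q(-34) = -12*10*(-8) - 2*(-34)*(-29 - 34) = -120*(-8) - 2*(-34)*(-63) = 960 - 1*4284 = 960 - 4284 = -3324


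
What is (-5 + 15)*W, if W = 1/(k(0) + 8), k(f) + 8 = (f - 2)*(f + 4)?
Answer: -5/4 ≈ -1.2500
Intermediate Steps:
k(f) = -8 + (-2 + f)*(4 + f) (k(f) = -8 + (f - 2)*(f + 4) = -8 + (-2 + f)*(4 + f))
W = -1/8 (W = 1/((-16 + 0**2 + 2*0) + 8) = 1/((-16 + 0 + 0) + 8) = 1/(-16 + 8) = 1/(-8) = -1/8 ≈ -0.12500)
(-5 + 15)*W = (-5 + 15)*(-1/8) = 10*(-1/8) = -5/4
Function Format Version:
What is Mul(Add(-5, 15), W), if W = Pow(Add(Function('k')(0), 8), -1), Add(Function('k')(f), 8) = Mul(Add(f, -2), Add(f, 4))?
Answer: Rational(-5, 4) ≈ -1.2500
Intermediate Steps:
Function('k')(f) = Add(-8, Mul(Add(-2, f), Add(4, f))) (Function('k')(f) = Add(-8, Mul(Add(f, -2), Add(f, 4))) = Add(-8, Mul(Add(-2, f), Add(4, f))))
W = Rational(-1, 8) (W = Pow(Add(Add(-16, Pow(0, 2), Mul(2, 0)), 8), -1) = Pow(Add(Add(-16, 0, 0), 8), -1) = Pow(Add(-16, 8), -1) = Pow(-8, -1) = Rational(-1, 8) ≈ -0.12500)
Mul(Add(-5, 15), W) = Mul(Add(-5, 15), Rational(-1, 8)) = Mul(10, Rational(-1, 8)) = Rational(-5, 4)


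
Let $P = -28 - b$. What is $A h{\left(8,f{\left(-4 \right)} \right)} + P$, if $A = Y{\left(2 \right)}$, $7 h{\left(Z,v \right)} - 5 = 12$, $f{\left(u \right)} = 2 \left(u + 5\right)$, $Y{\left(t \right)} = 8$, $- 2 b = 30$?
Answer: $\frac{45}{7} \approx 6.4286$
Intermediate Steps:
$b = -15$ ($b = \left(- \frac{1}{2}\right) 30 = -15$)
$f{\left(u \right)} = 10 + 2 u$ ($f{\left(u \right)} = 2 \left(5 + u\right) = 10 + 2 u$)
$h{\left(Z,v \right)} = \frac{17}{7}$ ($h{\left(Z,v \right)} = \frac{5}{7} + \frac{1}{7} \cdot 12 = \frac{5}{7} + \frac{12}{7} = \frac{17}{7}$)
$A = 8$
$P = -13$ ($P = -28 - -15 = -28 + 15 = -13$)
$A h{\left(8,f{\left(-4 \right)} \right)} + P = 8 \cdot \frac{17}{7} - 13 = \frac{136}{7} - 13 = \frac{45}{7}$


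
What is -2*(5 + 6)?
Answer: -22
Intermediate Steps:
-2*(5 + 6) = -2*11 = -22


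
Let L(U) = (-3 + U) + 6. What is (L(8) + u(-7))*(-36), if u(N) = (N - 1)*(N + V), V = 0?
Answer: -2412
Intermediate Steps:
L(U) = 3 + U
u(N) = N*(-1 + N) (u(N) = (N - 1)*(N + 0) = (-1 + N)*N = N*(-1 + N))
(L(8) + u(-7))*(-36) = ((3 + 8) - 7*(-1 - 7))*(-36) = (11 - 7*(-8))*(-36) = (11 + 56)*(-36) = 67*(-36) = -2412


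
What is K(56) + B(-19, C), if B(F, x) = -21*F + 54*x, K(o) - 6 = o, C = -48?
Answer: -2131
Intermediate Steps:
K(o) = 6 + o
K(56) + B(-19, C) = (6 + 56) + (-21*(-19) + 54*(-48)) = 62 + (399 - 2592) = 62 - 2193 = -2131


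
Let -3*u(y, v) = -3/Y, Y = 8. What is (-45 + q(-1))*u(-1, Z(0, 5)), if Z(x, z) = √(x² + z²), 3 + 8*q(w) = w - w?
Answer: -363/64 ≈ -5.6719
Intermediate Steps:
q(w) = -3/8 (q(w) = -3/8 + (w - w)/8 = -3/8 + (⅛)*0 = -3/8 + 0 = -3/8)
u(y, v) = ⅛ (u(y, v) = -(-1)/8 = -⅓*(-3/8) = ⅛)
(-45 + q(-1))*u(-1, Z(0, 5)) = (-45 - 3/8)*(⅛) = -363/8*⅛ = -363/64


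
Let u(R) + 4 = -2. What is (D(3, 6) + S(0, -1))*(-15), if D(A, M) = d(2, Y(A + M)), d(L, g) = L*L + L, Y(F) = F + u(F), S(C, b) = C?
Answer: -90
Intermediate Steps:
u(R) = -6 (u(R) = -4 - 2 = -6)
Y(F) = -6 + F (Y(F) = F - 6 = -6 + F)
d(L, g) = L + L² (d(L, g) = L² + L = L + L²)
D(A, M) = 6 (D(A, M) = 2*(1 + 2) = 2*3 = 6)
(D(3, 6) + S(0, -1))*(-15) = (6 + 0)*(-15) = 6*(-15) = -90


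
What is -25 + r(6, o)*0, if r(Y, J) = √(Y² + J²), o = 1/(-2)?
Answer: -25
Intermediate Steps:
o = -½ ≈ -0.50000
r(Y, J) = √(J² + Y²)
-25 + r(6, o)*0 = -25 + √((-½)² + 6²)*0 = -25 + √(¼ + 36)*0 = -25 + √(145/4)*0 = -25 + (√145/2)*0 = -25 + 0 = -25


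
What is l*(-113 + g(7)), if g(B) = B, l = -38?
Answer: 4028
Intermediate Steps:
l*(-113 + g(7)) = -38*(-113 + 7) = -38*(-106) = 4028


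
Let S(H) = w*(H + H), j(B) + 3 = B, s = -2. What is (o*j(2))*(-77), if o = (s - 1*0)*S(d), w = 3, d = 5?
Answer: -4620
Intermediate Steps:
j(B) = -3 + B
S(H) = 6*H (S(H) = 3*(H + H) = 3*(2*H) = 6*H)
o = -60 (o = (-2 - 1*0)*(6*5) = (-2 + 0)*30 = -2*30 = -60)
(o*j(2))*(-77) = -60*(-3 + 2)*(-77) = -60*(-1)*(-77) = 60*(-77) = -4620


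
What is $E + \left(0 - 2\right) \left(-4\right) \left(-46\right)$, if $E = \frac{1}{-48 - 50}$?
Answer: $- \frac{36065}{98} \approx -368.01$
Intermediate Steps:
$E = - \frac{1}{98}$ ($E = \frac{1}{-98} = - \frac{1}{98} \approx -0.010204$)
$E + \left(0 - 2\right) \left(-4\right) \left(-46\right) = - \frac{1}{98} + \left(0 - 2\right) \left(-4\right) \left(-46\right) = - \frac{1}{98} + \left(-2\right) \left(-4\right) \left(-46\right) = - \frac{1}{98} + 8 \left(-46\right) = - \frac{1}{98} - 368 = - \frac{36065}{98}$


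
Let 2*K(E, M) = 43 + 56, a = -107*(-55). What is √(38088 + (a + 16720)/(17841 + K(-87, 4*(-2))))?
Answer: √5418324534842/11927 ≈ 195.16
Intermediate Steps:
a = 5885
K(E, M) = 99/2 (K(E, M) = (43 + 56)/2 = (½)*99 = 99/2)
√(38088 + (a + 16720)/(17841 + K(-87, 4*(-2)))) = √(38088 + (5885 + 16720)/(17841 + 99/2)) = √(38088 + 22605/(35781/2)) = √(38088 + 22605*(2/35781)) = √(38088 + 15070/11927) = √(454290646/11927) = √5418324534842/11927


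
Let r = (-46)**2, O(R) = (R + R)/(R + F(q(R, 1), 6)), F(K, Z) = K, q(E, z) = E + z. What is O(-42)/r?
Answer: 21/43907 ≈ 0.00047828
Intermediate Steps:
O(R) = 2*R/(1 + 2*R) (O(R) = (R + R)/(R + (R + 1)) = (2*R)/(R + (1 + R)) = (2*R)/(1 + 2*R) = 2*R/(1 + 2*R))
r = 2116
O(-42)/r = (2*(-42)/(1 + 2*(-42)))/2116 = (2*(-42)/(1 - 84))*(1/2116) = (2*(-42)/(-83))*(1/2116) = (2*(-42)*(-1/83))*(1/2116) = (84/83)*(1/2116) = 21/43907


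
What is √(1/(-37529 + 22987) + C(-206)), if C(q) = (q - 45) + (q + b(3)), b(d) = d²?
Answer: I*√94738468814/14542 ≈ 21.166*I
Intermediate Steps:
C(q) = -36 + 2*q (C(q) = (q - 45) + (q + 3²) = (-45 + q) + (q + 9) = (-45 + q) + (9 + q) = -36 + 2*q)
√(1/(-37529 + 22987) + C(-206)) = √(1/(-37529 + 22987) + (-36 + 2*(-206))) = √(1/(-14542) + (-36 - 412)) = √(-1/14542 - 448) = √(-6514817/14542) = I*√94738468814/14542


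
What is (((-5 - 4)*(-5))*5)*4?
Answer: 900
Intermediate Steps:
(((-5 - 4)*(-5))*5)*4 = (-9*(-5)*5)*4 = (45*5)*4 = 225*4 = 900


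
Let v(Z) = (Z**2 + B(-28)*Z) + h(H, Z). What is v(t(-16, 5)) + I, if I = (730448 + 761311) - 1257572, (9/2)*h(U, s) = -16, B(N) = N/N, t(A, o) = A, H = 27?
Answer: 2109811/9 ≈ 2.3442e+5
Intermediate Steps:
B(N) = 1
h(U, s) = -32/9 (h(U, s) = (2/9)*(-16) = -32/9)
v(Z) = -32/9 + Z + Z**2 (v(Z) = (Z**2 + 1*Z) - 32/9 = (Z**2 + Z) - 32/9 = (Z + Z**2) - 32/9 = -32/9 + Z + Z**2)
I = 234187 (I = 1491759 - 1257572 = 234187)
v(t(-16, 5)) + I = (-32/9 - 16 + (-16)**2) + 234187 = (-32/9 - 16 + 256) + 234187 = 2128/9 + 234187 = 2109811/9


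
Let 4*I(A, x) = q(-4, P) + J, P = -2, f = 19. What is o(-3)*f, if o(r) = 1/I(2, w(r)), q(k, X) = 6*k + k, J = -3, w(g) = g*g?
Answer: -76/31 ≈ -2.4516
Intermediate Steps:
w(g) = g**2
q(k, X) = 7*k
I(A, x) = -31/4 (I(A, x) = (7*(-4) - 3)/4 = (-28 - 3)/4 = (1/4)*(-31) = -31/4)
o(r) = -4/31 (o(r) = 1/(-31/4) = 1*(-4/31) = -4/31)
o(-3)*f = -4/31*19 = -76/31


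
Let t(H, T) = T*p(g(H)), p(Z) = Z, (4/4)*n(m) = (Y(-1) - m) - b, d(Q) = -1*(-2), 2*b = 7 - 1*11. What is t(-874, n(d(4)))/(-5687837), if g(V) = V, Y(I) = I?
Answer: -874/5687837 ≈ -0.00015366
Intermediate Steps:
b = -2 (b = (7 - 1*11)/2 = (7 - 11)/2 = (½)*(-4) = -2)
d(Q) = 2
n(m) = 1 - m (n(m) = (-1 - m) - 1*(-2) = (-1 - m) + 2 = 1 - m)
t(H, T) = H*T (t(H, T) = T*H = H*T)
t(-874, n(d(4)))/(-5687837) = -874*(1 - 1*2)/(-5687837) = -874*(1 - 2)*(-1/5687837) = -874*(-1)*(-1/5687837) = 874*(-1/5687837) = -874/5687837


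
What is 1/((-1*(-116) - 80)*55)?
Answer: 1/1980 ≈ 0.00050505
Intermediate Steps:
1/((-1*(-116) - 80)*55) = 1/((116 - 80)*55) = 1/(36*55) = 1/1980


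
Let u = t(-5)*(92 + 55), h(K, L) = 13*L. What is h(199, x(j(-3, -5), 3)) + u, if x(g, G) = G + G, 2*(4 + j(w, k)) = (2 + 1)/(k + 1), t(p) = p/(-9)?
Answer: 479/3 ≈ 159.67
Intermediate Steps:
t(p) = -p/9 (t(p) = p*(-1/9) = -p/9)
j(w, k) = -4 + 3/(2*(1 + k)) (j(w, k) = -4 + ((2 + 1)/(k + 1))/2 = -4 + (3/(1 + k))/2 = -4 + 3/(2*(1 + k)))
x(g, G) = 2*G
u = 245/3 (u = (-1/9*(-5))*(92 + 55) = (5/9)*147 = 245/3 ≈ 81.667)
h(199, x(j(-3, -5), 3)) + u = 13*(2*3) + 245/3 = 13*6 + 245/3 = 78 + 245/3 = 479/3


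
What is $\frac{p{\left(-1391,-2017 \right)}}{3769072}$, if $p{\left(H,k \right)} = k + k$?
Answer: $- \frac{2017}{1884536} \approx -0.0010703$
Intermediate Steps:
$p{\left(H,k \right)} = 2 k$
$\frac{p{\left(-1391,-2017 \right)}}{3769072} = \frac{2 \left(-2017\right)}{3769072} = \left(-4034\right) \frac{1}{3769072} = - \frac{2017}{1884536}$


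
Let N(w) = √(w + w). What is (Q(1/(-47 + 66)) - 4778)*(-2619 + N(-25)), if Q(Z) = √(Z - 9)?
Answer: (2619 - 5*I*√2)*(90782 - I*√3230)/19 ≈ 1.2514e+7 - 41620.0*I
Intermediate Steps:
Q(Z) = √(-9 + Z)
N(w) = √2*√w (N(w) = √(2*w) = √2*√w)
(Q(1/(-47 + 66)) - 4778)*(-2619 + N(-25)) = (√(-9 + 1/(-47 + 66)) - 4778)*(-2619 + √2*√(-25)) = (√(-9 + 1/19) - 4778)*(-2619 + √2*(5*I)) = (√(-9 + 1/19) - 4778)*(-2619 + 5*I*√2) = (√(-170/19) - 4778)*(-2619 + 5*I*√2) = (I*√3230/19 - 4778)*(-2619 + 5*I*√2) = (-4778 + I*√3230/19)*(-2619 + 5*I*√2)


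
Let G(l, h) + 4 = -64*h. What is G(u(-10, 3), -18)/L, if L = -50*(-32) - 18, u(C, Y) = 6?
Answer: 82/113 ≈ 0.72566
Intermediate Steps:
G(l, h) = -4 - 64*h
L = 1582 (L = 1600 - 18 = 1582)
G(u(-10, 3), -18)/L = (-4 - 64*(-18))/1582 = (-4 + 1152)*(1/1582) = 1148*(1/1582) = 82/113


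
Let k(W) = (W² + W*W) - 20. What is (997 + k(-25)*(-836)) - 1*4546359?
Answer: -5573642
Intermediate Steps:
k(W) = -20 + 2*W² (k(W) = (W² + W²) - 20 = 2*W² - 20 = -20 + 2*W²)
(997 + k(-25)*(-836)) - 1*4546359 = (997 + (-20 + 2*(-25)²)*(-836)) - 1*4546359 = (997 + (-20 + 2*625)*(-836)) - 4546359 = (997 + (-20 + 1250)*(-836)) - 4546359 = (997 + 1230*(-836)) - 4546359 = (997 - 1028280) - 4546359 = -1027283 - 4546359 = -5573642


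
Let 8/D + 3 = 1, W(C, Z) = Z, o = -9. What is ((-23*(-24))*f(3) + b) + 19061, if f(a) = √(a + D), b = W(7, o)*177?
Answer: 17468 + 552*I ≈ 17468.0 + 552.0*I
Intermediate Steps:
D = -4 (D = 8/(-3 + 1) = 8/(-2) = 8*(-½) = -4)
b = -1593 (b = -9*177 = -1593)
f(a) = √(-4 + a) (f(a) = √(a - 4) = √(-4 + a))
((-23*(-24))*f(3) + b) + 19061 = ((-23*(-24))*√(-4 + 3) - 1593) + 19061 = (552*√(-1) - 1593) + 19061 = (552*I - 1593) + 19061 = (-1593 + 552*I) + 19061 = 17468 + 552*I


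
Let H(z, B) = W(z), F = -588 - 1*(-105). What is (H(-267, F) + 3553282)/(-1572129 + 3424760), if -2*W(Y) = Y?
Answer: 7106831/3705262 ≈ 1.9180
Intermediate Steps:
W(Y) = -Y/2
F = -483 (F = -588 + 105 = -483)
H(z, B) = -z/2
(H(-267, F) + 3553282)/(-1572129 + 3424760) = (-½*(-267) + 3553282)/(-1572129 + 3424760) = (267/2 + 3553282)/1852631 = (7106831/2)*(1/1852631) = 7106831/3705262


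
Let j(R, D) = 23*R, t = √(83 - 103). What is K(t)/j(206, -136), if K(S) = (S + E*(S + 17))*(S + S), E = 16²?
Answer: -5140/2369 + 8704*I*√5/2369 ≈ -2.1697 + 8.2156*I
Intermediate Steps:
E = 256
t = 2*I*√5 (t = √(-20) = 2*I*√5 ≈ 4.4721*I)
K(S) = 2*S*(4352 + 257*S) (K(S) = (S + 256*(S + 17))*(S + S) = (S + 256*(17 + S))*(2*S) = (S + (4352 + 256*S))*(2*S) = (4352 + 257*S)*(2*S) = 2*S*(4352 + 257*S))
K(t)/j(206, -136) = (2*(2*I*√5)*(4352 + 257*(2*I*√5)))/((23*206)) = (2*(2*I*√5)*(4352 + 514*I*√5))/4738 = (4*I*√5*(4352 + 514*I*√5))*(1/4738) = 2*I*√5*(4352 + 514*I*√5)/2369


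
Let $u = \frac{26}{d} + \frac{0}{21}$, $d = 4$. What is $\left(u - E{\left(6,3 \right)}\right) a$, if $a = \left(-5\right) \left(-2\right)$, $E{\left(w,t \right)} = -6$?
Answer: $125$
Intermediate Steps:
$a = 10$
$u = \frac{13}{2}$ ($u = \frac{26}{4} + \frac{0}{21} = 26 \cdot \frac{1}{4} + 0 \cdot \frac{1}{21} = \frac{13}{2} + 0 = \frac{13}{2} \approx 6.5$)
$\left(u - E{\left(6,3 \right)}\right) a = \left(\frac{13}{2} - -6\right) 10 = \left(\frac{13}{2} + 6\right) 10 = \frac{25}{2} \cdot 10 = 125$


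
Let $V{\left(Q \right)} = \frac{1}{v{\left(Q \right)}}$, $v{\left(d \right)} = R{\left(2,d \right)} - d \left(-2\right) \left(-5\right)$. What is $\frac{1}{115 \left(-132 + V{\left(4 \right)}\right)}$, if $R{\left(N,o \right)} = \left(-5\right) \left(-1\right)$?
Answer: $- \frac{7}{106283} \approx -6.5862 \cdot 10^{-5}$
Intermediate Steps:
$R{\left(N,o \right)} = 5$
$v{\left(d \right)} = 5 - 10 d$ ($v{\left(d \right)} = 5 - d \left(-2\right) \left(-5\right) = 5 - - 2 d \left(-5\right) = 5 - 10 d$)
$V{\left(Q \right)} = \frac{1}{5 - 10 Q}$
$\frac{1}{115 \left(-132 + V{\left(4 \right)}\right)} = \frac{1}{115 \left(-132 - \frac{1}{-5 + 10 \cdot 4}\right)} = \frac{1}{115 \left(-132 - \frac{1}{-5 + 40}\right)} = \frac{1}{115 \left(-132 - \frac{1}{35}\right)} = \frac{1}{115 \left(- \frac{4621}{35}\right)} = \frac{1}{- \frac{106283}{7}} = - \frac{7}{106283}$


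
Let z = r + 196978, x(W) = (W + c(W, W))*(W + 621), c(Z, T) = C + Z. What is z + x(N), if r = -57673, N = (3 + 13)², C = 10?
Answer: 597099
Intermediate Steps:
c(Z, T) = 10 + Z
N = 256 (N = 16² = 256)
x(W) = (10 + 2*W)*(621 + W) (x(W) = (W + (10 + W))*(W + 621) = (10 + 2*W)*(621 + W))
z = 139305 (z = -57673 + 196978 = 139305)
z + x(N) = 139305 + (6210 + 2*256² + 1252*256) = 139305 + (6210 + 2*65536 + 320512) = 139305 + (6210 + 131072 + 320512) = 139305 + 457794 = 597099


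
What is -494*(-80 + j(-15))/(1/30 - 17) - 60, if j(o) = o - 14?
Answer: -1645920/509 ≈ -3233.6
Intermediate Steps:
j(o) = -14 + o
-494*(-80 + j(-15))/(1/30 - 17) - 60 = -494*(-80 + (-14 - 15))/(1/30 - 17) - 60 = -494*(-80 - 29)/(1/30 - 17) - 60 = -(-53846)/(-509/30) - 60 = -(-53846)*(-30)/509 - 60 = -494*3270/509 - 60 = -1615380/509 - 60 = -1645920/509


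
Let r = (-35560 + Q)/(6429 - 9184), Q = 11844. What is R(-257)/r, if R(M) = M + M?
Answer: -708035/11858 ≈ -59.709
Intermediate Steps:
R(M) = 2*M
r = 23716/2755 (r = (-35560 + 11844)/(6429 - 9184) = -23716/(-2755) = -23716*(-1/2755) = 23716/2755 ≈ 8.6084)
R(-257)/r = (2*(-257))/(23716/2755) = -514*2755/23716 = -708035/11858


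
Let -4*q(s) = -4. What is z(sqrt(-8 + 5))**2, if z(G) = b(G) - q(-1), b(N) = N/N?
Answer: 0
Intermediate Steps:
q(s) = 1 (q(s) = -1/4*(-4) = 1)
b(N) = 1
z(G) = 0 (z(G) = 1 - 1*1 = 1 - 1 = 0)
z(sqrt(-8 + 5))**2 = 0**2 = 0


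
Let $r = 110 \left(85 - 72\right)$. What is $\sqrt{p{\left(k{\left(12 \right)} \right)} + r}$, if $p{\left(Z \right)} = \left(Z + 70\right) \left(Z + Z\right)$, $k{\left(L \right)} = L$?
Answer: $\sqrt{3398} \approx 58.292$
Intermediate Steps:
$p{\left(Z \right)} = 2 Z \left(70 + Z\right)$ ($p{\left(Z \right)} = \left(70 + Z\right) 2 Z = 2 Z \left(70 + Z\right)$)
$r = 1430$ ($r = 110 \cdot 13 = 1430$)
$\sqrt{p{\left(k{\left(12 \right)} \right)} + r} = \sqrt{2 \cdot 12 \left(70 + 12\right) + 1430} = \sqrt{2 \cdot 12 \cdot 82 + 1430} = \sqrt{1968 + 1430} = \sqrt{3398}$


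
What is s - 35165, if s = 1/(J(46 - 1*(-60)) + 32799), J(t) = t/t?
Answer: -1153411999/32800 ≈ -35165.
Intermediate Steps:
J(t) = 1
s = 1/32800 (s = 1/(1 + 32799) = 1/32800 ≈ 3.0488e-5)
s - 35165 = 1/32800 - 35165 = -1153411999/32800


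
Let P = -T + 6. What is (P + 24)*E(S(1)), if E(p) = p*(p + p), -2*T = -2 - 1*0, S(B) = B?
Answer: 58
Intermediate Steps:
T = 1 (T = -(-2 - 1*0)/2 = -(-2 + 0)/2 = -½*(-2) = 1)
P = 5 (P = -1*1 + 6 = -1 + 6 = 5)
E(p) = 2*p² (E(p) = p*(2*p) = 2*p²)
(P + 24)*E(S(1)) = (5 + 24)*(2*1²) = 29*(2*1) = 29*2 = 58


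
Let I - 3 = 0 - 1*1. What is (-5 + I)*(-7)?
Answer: 21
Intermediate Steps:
I = 2 (I = 3 + (0 - 1*1) = 3 + (0 - 1) = 3 - 1 = 2)
(-5 + I)*(-7) = (-5 + 2)*(-7) = -3*(-7) = 21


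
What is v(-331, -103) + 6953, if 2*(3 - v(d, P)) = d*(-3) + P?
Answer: 6511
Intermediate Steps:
v(d, P) = 3 - P/2 + 3*d/2 (v(d, P) = 3 - (d*(-3) + P)/2 = 3 - (-3*d + P)/2 = 3 - (P - 3*d)/2 = 3 + (-P/2 + 3*d/2) = 3 - P/2 + 3*d/2)
v(-331, -103) + 6953 = (3 - ½*(-103) + (3/2)*(-331)) + 6953 = (3 + 103/2 - 993/2) + 6953 = -442 + 6953 = 6511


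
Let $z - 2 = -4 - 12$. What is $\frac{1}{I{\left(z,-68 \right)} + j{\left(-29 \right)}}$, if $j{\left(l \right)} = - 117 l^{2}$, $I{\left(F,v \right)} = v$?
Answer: $- \frac{1}{98465} \approx -1.0156 \cdot 10^{-5}$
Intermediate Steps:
$z = -14$ ($z = 2 - 16 = -14$)
$\frac{1}{I{\left(z,-68 \right)} + j{\left(-29 \right)}} = \frac{1}{-68 - 117 \left(-29\right)^{2}} = \frac{1}{-68 - 98397} = \frac{1}{-98465} = - \frac{1}{98465}$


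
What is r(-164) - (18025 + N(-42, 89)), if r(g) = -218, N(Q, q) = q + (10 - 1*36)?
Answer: -18306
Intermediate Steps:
N(Q, q) = -26 + q (N(Q, q) = q + (10 - 36) = q - 26 = -26 + q)
r(-164) - (18025 + N(-42, 89)) = -218 - (18025 + (-26 + 89)) = -218 - (18025 + 63) = -218 - 1*18088 = -218 - 18088 = -18306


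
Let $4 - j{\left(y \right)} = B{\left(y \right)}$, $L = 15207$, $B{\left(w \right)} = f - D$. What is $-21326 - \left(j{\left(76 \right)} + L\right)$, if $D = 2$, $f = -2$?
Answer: $-36541$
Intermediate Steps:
$B{\left(w \right)} = -4$ ($B{\left(w \right)} = -2 - 2 = -4$)
$j{\left(y \right)} = 8$ ($j{\left(y \right)} = 4 - -4 = 4 + 4 = 8$)
$-21326 - \left(j{\left(76 \right)} + L\right) = -21326 - \left(8 + 15207\right) = -21326 - 15215 = -36541$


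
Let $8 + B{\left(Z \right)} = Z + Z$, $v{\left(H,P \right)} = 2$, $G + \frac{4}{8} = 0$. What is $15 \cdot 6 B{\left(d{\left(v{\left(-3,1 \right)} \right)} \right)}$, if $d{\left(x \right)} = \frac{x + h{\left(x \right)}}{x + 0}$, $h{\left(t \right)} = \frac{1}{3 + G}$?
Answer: $-504$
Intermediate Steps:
$G = - \frac{1}{2}$ ($G = - \frac{1}{2} + 0 = - \frac{1}{2} \approx -0.5$)
$h{\left(t \right)} = \frac{2}{5}$ ($h{\left(t \right)} = \frac{1}{3 - \frac{1}{2}} = \frac{1}{\frac{5}{2}} = \frac{2}{5}$)
$d{\left(x \right)} = \frac{\frac{2}{5} + x}{x}$ ($d{\left(x \right)} = \frac{x + \frac{2}{5}}{x + 0} = \frac{\frac{2}{5} + x}{x}$)
$B{\left(Z \right)} = -8 + 2 Z$ ($B{\left(Z \right)} = -8 + \left(Z + Z\right) = -8 + 2 Z$)
$15 \cdot 6 B{\left(d{\left(v{\left(-3,1 \right)} \right)} \right)} = 15 \cdot 6 \left(-8 + 2 \frac{\frac{2}{5} + 2}{2}\right) = 90 \left(-8 + 2 \cdot \frac{1}{2} \cdot \frac{12}{5}\right) = 90 \left(-8 + 2 \cdot \frac{6}{5}\right) = 90 \left(-8 + \frac{12}{5}\right) = 90 \left(- \frac{28}{5}\right) = -504$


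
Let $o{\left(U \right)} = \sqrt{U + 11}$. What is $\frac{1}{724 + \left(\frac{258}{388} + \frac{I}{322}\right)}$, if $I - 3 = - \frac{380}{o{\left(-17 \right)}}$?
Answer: $\frac{265111958769}{192119898839191} - \frac{143910655 i \sqrt{6}}{384239797678382} \approx 0.0013799 - 9.1742 \cdot 10^{-7} i$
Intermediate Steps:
$o{\left(U \right)} = \sqrt{11 + U}$
$I = 3 + \frac{190 i \sqrt{6}}{3}$ ($I = 3 - \frac{380}{\sqrt{11 - 17}} = 3 - \frac{380}{\sqrt{-6}} = 3 - \frac{380}{i \sqrt{6}} = 3 - 380 \left(- \frac{i \sqrt{6}}{6}\right) = 3 + \frac{190 i \sqrt{6}}{3} \approx 3.0 + 155.13 i$)
$\frac{1}{724 + \left(\frac{258}{388} + \frac{I}{322}\right)} = \frac{1}{724 + \left(\frac{258}{388} + \frac{3 + \frac{190 i \sqrt{6}}{3}}{322}\right)} = \frac{1}{724 + \left(258 \cdot \frac{1}{388} + \left(3 + \frac{190 i \sqrt{6}}{3}\right) \frac{1}{322}\right)} = \frac{1}{724 + \left(\frac{129}{194} + \left(\frac{3}{322} + \frac{95 i \sqrt{6}}{483}\right)\right)} = \frac{1}{724 + \left(\frac{10530}{15617} + \frac{95 i \sqrt{6}}{483}\right)} = \frac{1}{\frac{11317238}{15617} + \frac{95 i \sqrt{6}}{483}}$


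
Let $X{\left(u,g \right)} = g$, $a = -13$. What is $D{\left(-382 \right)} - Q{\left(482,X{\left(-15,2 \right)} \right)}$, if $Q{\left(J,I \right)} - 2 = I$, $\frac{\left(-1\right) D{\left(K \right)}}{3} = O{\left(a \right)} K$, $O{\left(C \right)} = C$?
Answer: $-14902$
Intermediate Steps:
$D{\left(K \right)} = 39 K$ ($D{\left(K \right)} = - 3 \left(- 13 K\right) = 39 K$)
$Q{\left(J,I \right)} = 2 + I$
$D{\left(-382 \right)} - Q{\left(482,X{\left(-15,2 \right)} \right)} = 39 \left(-382\right) - \left(2 + 2\right) = -14898 - 4 = -14902$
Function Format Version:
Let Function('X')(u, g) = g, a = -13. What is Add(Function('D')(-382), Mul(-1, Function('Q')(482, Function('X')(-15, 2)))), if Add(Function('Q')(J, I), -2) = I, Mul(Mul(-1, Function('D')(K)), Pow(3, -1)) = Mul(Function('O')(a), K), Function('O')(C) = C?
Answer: -14902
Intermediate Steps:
Function('D')(K) = Mul(39, K) (Function('D')(K) = Mul(-3, Mul(-13, K)) = Mul(39, K))
Function('Q')(J, I) = Add(2, I)
Add(Function('D')(-382), Mul(-1, Function('Q')(482, Function('X')(-15, 2)))) = Add(Mul(39, -382), Mul(-1, Add(2, 2))) = Add(-14898, Mul(-1, 4)) = Add(-14898, -4) = -14902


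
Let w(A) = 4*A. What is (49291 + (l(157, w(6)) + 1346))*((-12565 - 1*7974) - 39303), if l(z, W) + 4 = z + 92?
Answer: -3044880644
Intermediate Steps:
l(z, W) = 88 + z (l(z, W) = -4 + (z + 92) = -4 + (92 + z) = 88 + z)
(49291 + (l(157, w(6)) + 1346))*((-12565 - 1*7974) - 39303) = (49291 + ((88 + 157) + 1346))*((-12565 - 1*7974) - 39303) = (49291 + (245 + 1346))*((-12565 - 7974) - 39303) = (49291 + 1591)*(-20539 - 39303) = 50882*(-59842) = -3044880644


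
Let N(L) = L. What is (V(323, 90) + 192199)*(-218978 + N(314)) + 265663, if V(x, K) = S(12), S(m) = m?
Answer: -42029360441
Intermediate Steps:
V(x, K) = 12
(V(323, 90) + 192199)*(-218978 + N(314)) + 265663 = (12 + 192199)*(-218978 + 314) + 265663 = 192211*(-218664) + 265663 = -42029626104 + 265663 = -42029360441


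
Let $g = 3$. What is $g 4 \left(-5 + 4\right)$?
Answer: $-12$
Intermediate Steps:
$g 4 \left(-5 + 4\right) = 3 \cdot 4 \left(-5 + 4\right) = 3 \cdot 4 \left(-1\right) = 3 \left(-4\right) = -12$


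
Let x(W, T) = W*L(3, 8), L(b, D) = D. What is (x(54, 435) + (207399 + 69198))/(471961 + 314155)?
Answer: 277029/786116 ≈ 0.35240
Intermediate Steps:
x(W, T) = 8*W (x(W, T) = W*8 = 8*W)
(x(54, 435) + (207399 + 69198))/(471961 + 314155) = (8*54 + (207399 + 69198))/(471961 + 314155) = (432 + 276597)/786116 = 277029*(1/786116) = 277029/786116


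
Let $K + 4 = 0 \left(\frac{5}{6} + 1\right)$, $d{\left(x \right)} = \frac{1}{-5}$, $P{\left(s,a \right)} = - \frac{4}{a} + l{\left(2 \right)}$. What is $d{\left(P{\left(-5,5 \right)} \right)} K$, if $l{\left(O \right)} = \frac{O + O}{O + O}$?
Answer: $\frac{4}{5} \approx 0.8$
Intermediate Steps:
$l{\left(O \right)} = 1$ ($l{\left(O \right)} = \frac{2 O}{2 O} = 2 O \frac{1}{2 O} = 1$)
$P{\left(s,a \right)} = 1 - \frac{4}{a}$ ($P{\left(s,a \right)} = - \frac{4}{a} + 1 = 1 - \frac{4}{a}$)
$d{\left(x \right)} = - \frac{1}{5}$
$K = -4$ ($K = -4 + 0 \left(\frac{5}{6} + 1\right) = -4 + 0 \cdot \frac{11}{6} = -4 + 0 = -4$)
$d{\left(P{\left(-5,5 \right)} \right)} K = \left(- \frac{1}{5}\right) \left(-4\right) = \frac{4}{5}$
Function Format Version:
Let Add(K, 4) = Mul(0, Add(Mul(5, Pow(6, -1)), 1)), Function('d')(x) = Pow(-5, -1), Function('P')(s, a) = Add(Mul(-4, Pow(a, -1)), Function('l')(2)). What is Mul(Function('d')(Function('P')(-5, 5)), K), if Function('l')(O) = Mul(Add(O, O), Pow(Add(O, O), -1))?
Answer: Rational(4, 5) ≈ 0.80000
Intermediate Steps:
Function('l')(O) = 1 (Function('l')(O) = Mul(Mul(2, O), Pow(Mul(2, O), -1)) = Mul(Mul(2, O), Mul(Rational(1, 2), Pow(O, -1))) = 1)
Function('P')(s, a) = Add(1, Mul(-4, Pow(a, -1))) (Function('P')(s, a) = Add(Mul(-4, Pow(a, -1)), 1) = Add(1, Mul(-4, Pow(a, -1))))
Function('d')(x) = Rational(-1, 5)
K = -4 (K = Add(-4, Mul(0, Add(Mul(5, Pow(6, -1)), 1))) = Add(-4, Mul(0, Add(Mul(5, Rational(1, 6)), 1))) = Add(-4, Mul(0, Add(Rational(5, 6), 1))) = Add(-4, Mul(0, Rational(11, 6))) = Add(-4, 0) = -4)
Mul(Function('d')(Function('P')(-5, 5)), K) = Mul(Rational(-1, 5), -4) = Rational(4, 5)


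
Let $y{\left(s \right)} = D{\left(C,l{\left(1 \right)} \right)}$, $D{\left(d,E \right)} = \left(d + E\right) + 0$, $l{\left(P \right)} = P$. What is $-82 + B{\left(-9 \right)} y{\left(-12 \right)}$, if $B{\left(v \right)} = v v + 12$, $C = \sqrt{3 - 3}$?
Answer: $11$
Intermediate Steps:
$C = 0$ ($C = \sqrt{0} = 0$)
$D{\left(d,E \right)} = E + d$ ($D{\left(d,E \right)} = \left(E + d\right) + 0 = E + d$)
$y{\left(s \right)} = 1$ ($y{\left(s \right)} = 1 + 0 = 1$)
$B{\left(v \right)} = 12 + v^{2}$ ($B{\left(v \right)} = v^{2} + 12 = 12 + v^{2}$)
$-82 + B{\left(-9 \right)} y{\left(-12 \right)} = -82 + \left(12 + \left(-9\right)^{2}\right) 1 = -82 + \left(12 + 81\right) 1 = -82 + 93 \cdot 1 = -82 + 93 = 11$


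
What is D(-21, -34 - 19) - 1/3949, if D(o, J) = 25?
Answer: 98724/3949 ≈ 25.000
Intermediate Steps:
D(-21, -34 - 19) - 1/3949 = 25 - 1/3949 = 98724/3949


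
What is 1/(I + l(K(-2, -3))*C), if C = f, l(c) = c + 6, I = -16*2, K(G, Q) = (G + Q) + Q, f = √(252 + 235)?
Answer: 8/231 - √487/462 ≈ -0.013134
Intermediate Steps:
f = √487 ≈ 22.068
K(G, Q) = G + 2*Q
I = -32
l(c) = 6 + c
C = √487 ≈ 22.068
1/(I + l(K(-2, -3))*C) = 1/(-32 + (6 + (-2 + 2*(-3)))*√487) = 1/(-32 + (6 + (-2 - 6))*√487) = 1/(-32 + (6 - 8)*√487) = 1/(-32 - 2*√487)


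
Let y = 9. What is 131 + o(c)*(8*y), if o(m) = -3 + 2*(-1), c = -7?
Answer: -229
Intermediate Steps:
o(m) = -5 (o(m) = -3 - 2 = -5)
131 + o(c)*(8*y) = 131 - 40*9 = 131 - 5*72 = 131 - 360 = -229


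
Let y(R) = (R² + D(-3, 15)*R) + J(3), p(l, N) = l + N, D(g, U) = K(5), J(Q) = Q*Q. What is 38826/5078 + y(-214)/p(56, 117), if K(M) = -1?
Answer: 120200690/439247 ≈ 273.65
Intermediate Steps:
J(Q) = Q²
D(g, U) = -1
p(l, N) = N + l
y(R) = 9 + R² - R (y(R) = (R² - R) + 3² = (R² - R) + 9 = 9 + R² - R)
38826/5078 + y(-214)/p(56, 117) = 38826/5078 + (9 + (-214)² - 1*(-214))/(117 + 56) = 38826*(1/5078) + (9 + 45796 + 214)/173 = 19413/2539 + 46019*(1/173) = 19413/2539 + 46019/173 = 120200690/439247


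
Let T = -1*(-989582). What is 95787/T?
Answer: 95787/989582 ≈ 0.096795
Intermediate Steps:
T = 989582
95787/T = 95787/989582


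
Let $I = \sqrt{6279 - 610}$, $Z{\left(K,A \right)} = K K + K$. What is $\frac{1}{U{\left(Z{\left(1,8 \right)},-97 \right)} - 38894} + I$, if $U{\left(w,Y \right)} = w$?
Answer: $- \frac{1}{38892} + \sqrt{5669} \approx 75.293$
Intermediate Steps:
$Z{\left(K,A \right)} = K + K^{2}$ ($Z{\left(K,A \right)} = K^{2} + K = K + K^{2}$)
$I = \sqrt{5669} \approx 75.293$
$\frac{1}{U{\left(Z{\left(1,8 \right)},-97 \right)} - 38894} + I = \frac{1}{1 \left(1 + 1\right) - 38894} + \sqrt{5669} = \frac{1}{1 \cdot 2 - 38894} + \sqrt{5669} = \frac{1}{2 - 38894} + \sqrt{5669} = \frac{1}{-38892} + \sqrt{5669} = - \frac{1}{38892} + \sqrt{5669}$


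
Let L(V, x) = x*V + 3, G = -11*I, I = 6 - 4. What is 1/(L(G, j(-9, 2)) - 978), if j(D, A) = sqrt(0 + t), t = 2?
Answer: -975/949657 + 22*sqrt(2)/949657 ≈ -0.00099392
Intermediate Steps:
j(D, A) = sqrt(2) (j(D, A) = sqrt(0 + 2) = sqrt(2))
I = 2
G = -22 (G = -11*2 = -22)
L(V, x) = 3 + V*x (L(V, x) = V*x + 3 = 3 + V*x)
1/(L(G, j(-9, 2)) - 978) = 1/((3 - 22*sqrt(2)) - 978) = 1/(-975 - 22*sqrt(2))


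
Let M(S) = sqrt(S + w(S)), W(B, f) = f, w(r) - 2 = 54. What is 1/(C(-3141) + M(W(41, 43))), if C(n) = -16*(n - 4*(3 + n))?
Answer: -50192/7557710559 - sqrt(11)/7557710559 ≈ -6.6416e-6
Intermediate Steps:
w(r) = 56 (w(r) = 2 + 54 = 56)
C(n) = 192 + 48*n (C(n) = -16*(n + (-12 - 4*n)) = -16*(-12 - 3*n) = 192 + 48*n)
M(S) = sqrt(56 + S) (M(S) = sqrt(S + 56) = sqrt(56 + S))
1/(C(-3141) + M(W(41, 43))) = 1/((192 + 48*(-3141)) + sqrt(56 + 43)) = 1/((192 - 150768) + sqrt(99)) = 1/(-150576 + 3*sqrt(11))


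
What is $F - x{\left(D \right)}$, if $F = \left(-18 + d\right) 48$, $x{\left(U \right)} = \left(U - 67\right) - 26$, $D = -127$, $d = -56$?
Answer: $-3332$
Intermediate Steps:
$x{\left(U \right)} = -93 + U$ ($x{\left(U \right)} = \left(-67 + U\right) - 26 = -93 + U$)
$F = -3552$ ($F = \left(-18 - 56\right) 48 = \left(-74\right) 48 = -3552$)
$F - x{\left(D \right)} = -3552 - \left(-93 - 127\right) = -3552 - -220 = -3552 + 220 = -3332$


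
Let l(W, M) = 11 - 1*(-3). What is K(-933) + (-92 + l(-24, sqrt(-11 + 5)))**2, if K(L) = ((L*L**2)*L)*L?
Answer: -706981775473809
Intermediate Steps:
l(W, M) = 14 (l(W, M) = 11 + 3 = 14)
K(L) = L**5 (K(L) = (L**3*L)*L = L**4*L = L**5)
K(-933) + (-92 + l(-24, sqrt(-11 + 5)))**2 = (-933)**5 + (-92 + 14)**2 = -706981775479893 + (-78)**2 = -706981775479893 + 6084 = -706981775473809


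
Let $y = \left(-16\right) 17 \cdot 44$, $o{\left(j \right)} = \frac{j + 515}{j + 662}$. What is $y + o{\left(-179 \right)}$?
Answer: $- \frac{275248}{23} \approx -11967.0$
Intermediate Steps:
$o{\left(j \right)} = \frac{515 + j}{662 + j}$
$y = -11968$ ($y = \left(-272\right) 44 = -11968$)
$y + o{\left(-179 \right)} = -11968 + \frac{515 - 179}{662 - 179} = -11968 + \frac{1}{483} \cdot 336 = -11968 + \frac{16}{23} = - \frac{275248}{23}$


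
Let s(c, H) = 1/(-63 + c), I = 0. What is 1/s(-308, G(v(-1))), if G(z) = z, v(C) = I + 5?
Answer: -371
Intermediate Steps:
v(C) = 5 (v(C) = 0 + 5 = 5)
1/s(-308, G(v(-1))) = 1/(1/(-63 - 308)) = 1/(1/(-371)) = 1/(-1/371) = -371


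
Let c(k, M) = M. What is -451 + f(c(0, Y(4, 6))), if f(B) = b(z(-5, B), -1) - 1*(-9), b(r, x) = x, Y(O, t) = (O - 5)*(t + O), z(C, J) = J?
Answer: -443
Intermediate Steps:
Y(O, t) = (-5 + O)*(O + t)
f(B) = 8 (f(B) = -1 - 1*(-9) = -1 + 9 = 8)
-451 + f(c(0, Y(4, 6))) = -451 + 8 = -443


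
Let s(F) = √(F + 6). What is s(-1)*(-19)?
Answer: -19*√5 ≈ -42.485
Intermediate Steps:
s(F) = √(6 + F)
s(-1)*(-19) = √(6 - 1)*(-19) = √5*(-19) = -19*√5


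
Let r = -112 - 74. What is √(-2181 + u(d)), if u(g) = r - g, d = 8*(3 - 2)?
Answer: 5*I*√95 ≈ 48.734*I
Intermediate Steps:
r = -186
d = 8 (d = 8*1 = 8)
u(g) = -186 - g
√(-2181 + u(d)) = √(-2181 + (-186 - 1*8)) = √(-2181 + (-186 - 8)) = √(-2181 - 194) = √(-2375) = 5*I*√95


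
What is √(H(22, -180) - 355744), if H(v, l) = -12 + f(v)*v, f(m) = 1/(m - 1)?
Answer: I*√156887934/21 ≈ 596.45*I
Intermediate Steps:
f(m) = 1/(-1 + m)
H(v, l) = -12 + v/(-1 + v)
√(H(22, -180) - 355744) = √((12 - 11*22)/(-1 + 22) - 355744) = √((12 - 242)/21 - 355744) = √((1/21)*(-230) - 355744) = √(-230/21 - 355744) = √(-7470854/21) = I*√156887934/21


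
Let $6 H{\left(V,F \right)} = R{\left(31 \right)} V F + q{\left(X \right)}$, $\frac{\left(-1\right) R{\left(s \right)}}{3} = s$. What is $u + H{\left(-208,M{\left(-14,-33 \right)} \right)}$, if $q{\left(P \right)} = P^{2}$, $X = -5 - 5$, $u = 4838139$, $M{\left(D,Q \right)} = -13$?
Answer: $\frac{14388731}{3} \approx 4.7962 \cdot 10^{6}$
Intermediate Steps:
$R{\left(s \right)} = - 3 s$
$X = -10$ ($X = -5 - 5 = -10$)
$H{\left(V,F \right)} = \frac{50}{3} - \frac{31 F V}{2}$ ($H{\left(V,F \right)} = \frac{\left(-3\right) 31 V F + \left(-10\right)^{2}}{6} = \frac{- 93 V F + 100}{6} = \frac{- 93 F V + 100}{6} = \frac{100 - 93 F V}{6} = \frac{50}{3} - \frac{31 F V}{2}$)
$u + H{\left(-208,M{\left(-14,-33 \right)} \right)} = 4838139 + \left(\frac{50}{3} - \left(- \frac{403}{2}\right) \left(-208\right)\right) = 4838139 + \left(\frac{50}{3} - 41912\right) = 4838139 - \frac{125686}{3} = \frac{14388731}{3}$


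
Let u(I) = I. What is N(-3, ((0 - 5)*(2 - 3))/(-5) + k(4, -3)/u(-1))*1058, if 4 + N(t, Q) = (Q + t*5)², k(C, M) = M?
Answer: 174570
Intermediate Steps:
N(t, Q) = -4 + (Q + 5*t)² (N(t, Q) = -4 + (Q + t*5)² = -4 + (Q + 5*t)²)
N(-3, ((0 - 5)*(2 - 3))/(-5) + k(4, -3)/u(-1))*1058 = (-4 + ((((0 - 5)*(2 - 3))/(-5) - 3/(-1)) + 5*(-3))²)*1058 = (-4 + ((-5*(-1)*(-⅕) - 3*(-1)) - 15)²)*1058 = (-4 + ((5*(-⅕) + 3) - 15)²)*1058 = (-4 + ((-1 + 3) - 15)²)*1058 = (-4 + (2 - 15)²)*1058 = (-4 + (-13)²)*1058 = (-4 + 169)*1058 = 165*1058 = 174570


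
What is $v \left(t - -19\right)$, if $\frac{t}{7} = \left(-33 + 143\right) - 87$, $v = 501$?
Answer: $90180$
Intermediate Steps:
$t = 161$ ($t = 7 \left(\left(-33 + 143\right) - 87\right) = 7 \left(110 - 87\right) = 7 \cdot 23 = 161$)
$v \left(t - -19\right) = 501 \left(161 - -19\right) = 501 \left(161 + \left(-24 + 43\right)\right) = 501 \left(161 + 19\right) = 501 \cdot 180 = 90180$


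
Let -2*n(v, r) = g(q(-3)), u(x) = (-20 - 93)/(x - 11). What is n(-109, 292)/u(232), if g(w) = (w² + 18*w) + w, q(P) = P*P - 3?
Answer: 16575/113 ≈ 146.68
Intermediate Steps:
q(P) = -3 + P² (q(P) = P² - 3 = -3 + P²)
u(x) = -113/(-11 + x)
g(w) = w² + 19*w
n(v, r) = -75 (n(v, r) = -(-3 + (-3)²)*(19 + (-3 + (-3)²))/2 = -(-3 + 9)*(19 + (-3 + 9))/2 = -3*(19 + 6) = -3*25 = -½*150 = -75)
n(-109, 292)/u(232) = -75/((-113/(-11 + 232))) = -75/((-113/221)) = -75/((-113*1/221)) = -75/(-113/221) = -75*(-221/113) = 16575/113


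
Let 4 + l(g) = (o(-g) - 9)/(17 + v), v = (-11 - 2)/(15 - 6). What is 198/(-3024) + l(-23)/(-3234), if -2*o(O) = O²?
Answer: -17749/301840 ≈ -0.058803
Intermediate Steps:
v = -13/9 ≈ -1.4444
o(O) = -O²/2
l(g) = -641/140 - 9*g²/280 (l(g) = -4 + (-g²/2 - 9)/(17 - 13/9) = -4 + (-g²/2 - 9)/(140/9) = -4 + (-9 - g²/2)*(9/140) = -4 + (-81/140 - 9*g²/280) = -641/140 - 9*g²/280)
198/(-3024) + l(-23)/(-3234) = 198/(-3024) + (-641/140 - 9/280*(-23)²)/(-3234) = 198*(-1/3024) + (-641/140 - 9/280*529)*(-1/3234) = -11/168 + (-641/140 - 4761/280)*(-1/3234) = -11/168 - 6043/280*(-1/3234) = -11/168 + 6043/905520 = -17749/301840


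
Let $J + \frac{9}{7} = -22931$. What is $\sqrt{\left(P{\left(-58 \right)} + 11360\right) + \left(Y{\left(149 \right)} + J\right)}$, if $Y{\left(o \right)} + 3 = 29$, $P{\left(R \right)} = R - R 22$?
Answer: $\frac{i \sqrt{506086}}{7} \approx 101.63 i$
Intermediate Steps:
$P{\left(R \right)} = - 21 R$ ($P{\left(R \right)} = R - 22 R = - 21 R$)
$Y{\left(o \right)} = 26$ ($Y{\left(o \right)} = -3 + 29 = 26$)
$J = - \frac{160526}{7}$ ($J = - \frac{9}{7} - 22931 = - \frac{160526}{7} \approx -22932.0$)
$\sqrt{\left(P{\left(-58 \right)} + 11360\right) + \left(Y{\left(149 \right)} + J\right)} = \sqrt{\left(\left(-21\right) \left(-58\right) + 11360\right) + \left(26 - \frac{160526}{7}\right)} = \sqrt{\left(1218 + 11360\right) - \frac{160344}{7}} = \sqrt{12578 - \frac{160344}{7}} = \sqrt{- \frac{72298}{7}} = \frac{i \sqrt{506086}}{7}$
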